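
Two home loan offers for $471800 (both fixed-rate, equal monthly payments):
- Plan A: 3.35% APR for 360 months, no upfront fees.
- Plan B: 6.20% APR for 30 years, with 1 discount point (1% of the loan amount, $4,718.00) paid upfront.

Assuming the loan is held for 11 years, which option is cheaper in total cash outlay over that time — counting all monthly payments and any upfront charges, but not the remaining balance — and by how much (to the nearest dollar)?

Plan A: at 3.35% the monthly rate is 0.0027917, so the payment is 471,800 × 0.0027917 / (1 − 1.0027917^−360) = $2,079.29.
Plan B: monthly rate = 6.2%/12 = 0.0051667; payment = 471,800 × 0.0051667 / (1 − (1+0.0051667)^−360) = $2,889.63.
Over 132 months: Plan A costs 132 × $2,079.29 = $274,466.28; Plan B costs 132 × $2,889.63 + $4,718.00 = $386,149.16.
Plan A is cheaper by $386,149.16 − $274,466.28 = $111,682.88.

Plan A by $111,683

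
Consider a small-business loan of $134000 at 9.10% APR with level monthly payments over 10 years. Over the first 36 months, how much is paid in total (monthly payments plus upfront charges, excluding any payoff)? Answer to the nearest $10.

$61,370

At 9.10% the monthly rate is 0.0075833, so the payment is 134,000 × 0.0075833 / (1 − 1.0075833^−120) = $1,704.72.
Total outlay = 36 × $1,704.72 = $61,369.92.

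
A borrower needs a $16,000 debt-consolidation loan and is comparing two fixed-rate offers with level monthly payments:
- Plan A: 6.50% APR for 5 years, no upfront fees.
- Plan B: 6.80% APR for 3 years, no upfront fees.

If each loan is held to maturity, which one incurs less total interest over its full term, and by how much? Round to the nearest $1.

Plan B by $1,051

Plan A: monthly rate = 6.5%/12 = 0.0054167; payment = 16,000 × 0.0054167 / (1 − (1+0.0054167)^−60) = $313.06.
Total interest on Plan A = 60 × $313.06 − $16,000 = $2,783.60.
Plan B: monthly rate = 6.8%/12 = 0.0056667; payment = 16,000 × 0.0056667 / (1 − (1+0.0056667)^−36) = $492.57.
Total interest on Plan B = 36 × $492.57 − $16,000 = $1,732.52.
Plan B is lower by $1,051.08.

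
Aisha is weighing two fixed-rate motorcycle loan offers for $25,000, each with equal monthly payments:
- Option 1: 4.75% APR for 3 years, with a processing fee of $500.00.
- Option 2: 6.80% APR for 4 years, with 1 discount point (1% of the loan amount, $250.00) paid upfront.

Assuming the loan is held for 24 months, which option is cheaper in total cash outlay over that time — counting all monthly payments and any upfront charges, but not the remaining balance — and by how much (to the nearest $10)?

Option 1: monthly rate = 4.75%/12 = 0.0039583; payment = 25,000 × 0.0039583 / (1 − (1+0.0039583)^−36) = $746.47.
Option 2: monthly rate = 6.8%/12 = 0.0056667; payment = 25,000 × 0.0056667 / (1 − (1+0.0056667)^−48) = $596.34.
Over 24 months: Option 1 costs 24 × $746.47 + $500.00 = $18,415.28; Option 2 costs 24 × $596.34 + $250.00 = $14,562.16.
Option 2 is cheaper by $18,415.28 − $14,562.16 = $3,853.12.

Option 2 by $3,850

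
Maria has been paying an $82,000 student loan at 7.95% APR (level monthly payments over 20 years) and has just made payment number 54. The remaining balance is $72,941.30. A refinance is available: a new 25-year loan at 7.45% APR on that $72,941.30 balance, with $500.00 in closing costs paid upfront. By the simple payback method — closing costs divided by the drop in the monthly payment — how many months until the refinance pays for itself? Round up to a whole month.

4 months

Current payment = 82,000 × 7.95%/12 / (1 − (1+0.0066250)^−240) = $683.33.
Refinanced payment = 72,941.30 × 0.0062083 / (1 − (1+0.0062083)^−300) = $536.66.
Monthly savings = $683.33 − $536.66 = $146.67.
Break-even = $500.00 / $146.67 = 3.41 → 4 months.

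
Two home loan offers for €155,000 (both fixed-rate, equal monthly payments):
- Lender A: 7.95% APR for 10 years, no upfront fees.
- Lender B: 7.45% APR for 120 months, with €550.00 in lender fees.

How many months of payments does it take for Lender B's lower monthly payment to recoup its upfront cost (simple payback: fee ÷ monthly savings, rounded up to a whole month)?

14 months

Lender A: monthly rate = 7.95%/12 = 0.0066250; payment = 155,000 × 0.0066250 / (1 − (1+0.0066250)^−120) = €1,876.49.
Lender B: monthly rate = 7.45%/12 = 0.0062083; payment = 155,000 × 0.0062083 / (1 − (1+0.0062083)^−120) = €1,835.84.
Monthly savings = €1,876.49 − €1,835.84 = €40.65.
Break-even = €550.00 / €40.65 = 13.53 → 14 months.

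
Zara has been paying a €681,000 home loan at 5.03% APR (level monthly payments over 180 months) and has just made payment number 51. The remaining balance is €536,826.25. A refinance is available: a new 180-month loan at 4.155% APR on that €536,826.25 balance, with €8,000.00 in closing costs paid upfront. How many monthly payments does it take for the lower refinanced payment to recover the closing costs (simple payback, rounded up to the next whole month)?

6 months

Current payment = 681,000 × 5.03%/12 / (1 − (1+0.0041917)^−180) = €5,395.95.
Refinanced payment = 536,826.25 × 0.0034625 / (1 − (1+0.0034625)^−180) = €4,012.67.
Monthly savings = €5,395.95 − €4,012.67 = €1,383.28.
Break-even = €8,000.00 / €1,383.28 = 5.78 → 6 months.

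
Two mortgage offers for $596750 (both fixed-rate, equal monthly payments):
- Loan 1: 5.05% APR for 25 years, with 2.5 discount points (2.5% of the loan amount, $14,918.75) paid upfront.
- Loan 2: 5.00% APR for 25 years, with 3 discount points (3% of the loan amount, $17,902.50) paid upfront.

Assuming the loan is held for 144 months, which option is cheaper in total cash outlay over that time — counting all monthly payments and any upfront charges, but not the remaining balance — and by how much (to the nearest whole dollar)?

Loan 1 by $477

Loan 1: monthly rate = 5.05%/12 = 0.0042083; payment = 596,750 × 0.0042083 / (1 − (1+0.0042083)^−300) = $3,505.95.
Loan 2: at 5.00% the monthly rate is 0.0041667, so the payment is 596,750 × 0.0041667 / (1 − 1.0041667^−300) = $3,488.54.
Over 144 months: Loan 1 costs 144 × $3,505.95 + $14,918.75 = $519,775.55; Loan 2 costs 144 × $3,488.54 + $17,902.50 = $520,252.26.
Loan 1 is cheaper by $520,252.26 − $519,775.55 = $476.71.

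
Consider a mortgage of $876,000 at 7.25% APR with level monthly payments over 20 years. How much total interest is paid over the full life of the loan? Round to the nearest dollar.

At 7.25% the monthly rate is 0.0060417, so the payment is 876,000 × 0.0060417 / (1 − 1.0060417^−240) = $6,923.69.
Total paid = 240 × $6,923.69 = $1,661,685.60; interest = $1,661,685.60 − $876,000 = $785,685.60.

$785,686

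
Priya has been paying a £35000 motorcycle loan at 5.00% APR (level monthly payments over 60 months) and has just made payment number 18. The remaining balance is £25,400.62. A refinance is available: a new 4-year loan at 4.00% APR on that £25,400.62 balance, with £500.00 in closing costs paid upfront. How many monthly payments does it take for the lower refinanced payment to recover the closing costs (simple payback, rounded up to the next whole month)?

Current payment = 35,000 × 5%/12 / (1 − (1+0.0041667)^−60) = £660.49.
Refinanced payment = 25,400.62 × 0.0033333 / (1 − (1+0.0033333)^−48) = £573.52.
Monthly savings = £660.49 − £573.52 = £86.97.
Break-even = £500.00 / £86.97 = 5.75 → 6 months.

6 months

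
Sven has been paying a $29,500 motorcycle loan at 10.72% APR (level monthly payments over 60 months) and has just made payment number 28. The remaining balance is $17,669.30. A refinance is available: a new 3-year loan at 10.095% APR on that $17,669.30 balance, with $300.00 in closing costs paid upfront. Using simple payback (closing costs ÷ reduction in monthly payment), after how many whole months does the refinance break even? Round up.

Current payment = 29,500 × 10.72%/12 / (1 − (1+0.0089333)^−60) = $637.29.
Refinanced payment = 17,669.30 × 0.0084125 / (1 − (1+0.0084125)^−36) = $570.93.
Monthly savings = $637.29 − $570.93 = $66.36.
Break-even = $300.00 / $66.36 = 4.52 → 5 months.

5 months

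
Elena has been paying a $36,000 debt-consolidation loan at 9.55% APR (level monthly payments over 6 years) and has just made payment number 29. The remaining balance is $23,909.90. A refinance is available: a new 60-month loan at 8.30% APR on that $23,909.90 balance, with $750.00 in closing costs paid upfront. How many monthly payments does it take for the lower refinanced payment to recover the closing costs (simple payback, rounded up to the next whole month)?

5 months

Current payment = 36,000 × 9.55%/12 / (1 − (1+0.0079583)^−72) = $658.79.
Refinanced payment = 23,909.90 × 0.0069167 / (1 − (1+0.0069167)^−60) = $488.25.
Monthly savings = $658.79 − $488.25 = $170.54.
Break-even = $750.00 / $170.54 = 4.40 → 5 months.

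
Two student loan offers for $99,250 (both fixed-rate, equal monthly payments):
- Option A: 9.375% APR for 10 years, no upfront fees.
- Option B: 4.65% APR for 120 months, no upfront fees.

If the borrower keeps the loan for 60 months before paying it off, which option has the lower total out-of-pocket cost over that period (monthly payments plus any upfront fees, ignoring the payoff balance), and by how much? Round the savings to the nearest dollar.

Option A: at 9.375% the monthly rate is 0.0078125, so the payment is 99,250 × 0.0078125 / (1 − 1.0078125^−120) = $1,277.49.
Option B: monthly rate = 4.65%/12 = 0.0038750; payment = 99,250 × 0.0038750 / (1 − (1+0.0038750)^−120) = $1,035.80.
Over 60 months: Option A costs 60 × $1,277.49 = $76,649.40; Option B costs 60 × $1,035.80 = $62,148.00.
Option B is cheaper by $76,649.40 − $62,148.00 = $14,501.40.

Option B by $14,501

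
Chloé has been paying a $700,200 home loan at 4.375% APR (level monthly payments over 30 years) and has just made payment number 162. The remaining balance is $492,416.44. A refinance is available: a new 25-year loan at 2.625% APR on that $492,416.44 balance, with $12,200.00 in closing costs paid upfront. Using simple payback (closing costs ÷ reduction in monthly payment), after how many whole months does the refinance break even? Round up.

Current payment = 700,200 × 4.375%/12 / (1 − (1+0.0036458)^−360) = $3,496.00.
Refinanced payment = 492,416.44 × 0.0021875 / (1 − (1+0.0021875)^−300) = $2,240.19.
Monthly savings = $3,496.00 − $2,240.19 = $1,255.81.
Break-even = $12,200.00 / $1,255.81 = 9.71 → 10 months.

10 months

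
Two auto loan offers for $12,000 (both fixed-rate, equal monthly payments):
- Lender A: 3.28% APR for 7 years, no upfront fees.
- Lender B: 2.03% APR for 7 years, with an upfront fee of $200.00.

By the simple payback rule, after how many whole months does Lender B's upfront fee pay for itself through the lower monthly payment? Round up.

Lender A: at 3.28% the monthly rate is 0.0027333, so the payment is 12,000 × 0.0027333 / (1 − 1.0027333^−84) = $160.08.
Lender B: at 2.03% the monthly rate is 0.0016917, so the payment is 12,000 × 0.0016917 / (1 − 1.0016917^−84) = $153.37.
Monthly savings = $160.08 − $153.37 = $6.71.
Break-even = $200.00 / $6.71 = 29.81 → 30 months.

30 months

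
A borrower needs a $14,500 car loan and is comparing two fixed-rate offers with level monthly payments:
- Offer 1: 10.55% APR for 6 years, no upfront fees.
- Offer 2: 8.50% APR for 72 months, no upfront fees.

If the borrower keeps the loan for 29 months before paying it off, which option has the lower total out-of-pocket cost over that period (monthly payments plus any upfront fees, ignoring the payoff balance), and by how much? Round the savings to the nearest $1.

Offer 2 by $431

Offer 1: at 10.55% the monthly rate is 0.0087917, so the payment is 14,500 × 0.0087917 / (1 − 1.0087917^−72) = $272.66.
Offer 2: at 8.50% the monthly rate is 0.0070833, so the payment is 14,500 × 0.0070833 / (1 − 1.0070833^−72) = $257.79.
Over 29 months: Offer 1 costs 29 × $272.66 = $7,907.14; Offer 2 costs 29 × $257.79 = $7,475.91.
Offer 2 is cheaper by $7,907.14 − $7,475.91 = $431.23.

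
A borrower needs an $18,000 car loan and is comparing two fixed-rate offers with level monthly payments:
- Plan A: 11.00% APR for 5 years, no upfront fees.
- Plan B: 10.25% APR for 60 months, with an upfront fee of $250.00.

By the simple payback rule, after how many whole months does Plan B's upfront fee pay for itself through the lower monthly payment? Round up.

Plan A: at 11.00% the monthly rate is 0.0091667, so the payment is 18,000 × 0.0091667 / (1 − 1.0091667^−60) = $391.36.
Plan B: monthly rate = 10.25%/12 = 0.0085417; payment = 18,000 × 0.0085417 / (1 − (1+0.0085417)^−60) = $384.66.
Monthly savings = $391.36 − $384.66 = $6.70.
Break-even = $250.00 / $6.70 = 37.31 → 38 months.

38 months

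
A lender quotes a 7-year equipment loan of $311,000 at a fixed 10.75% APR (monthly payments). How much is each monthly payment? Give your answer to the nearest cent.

Monthly rate = 10.75%/12 = 0.0089583; payment = 311,000 × 0.0089583 / (1 − (1+0.0089583)^−84) = $5,284.29.

$5,284.29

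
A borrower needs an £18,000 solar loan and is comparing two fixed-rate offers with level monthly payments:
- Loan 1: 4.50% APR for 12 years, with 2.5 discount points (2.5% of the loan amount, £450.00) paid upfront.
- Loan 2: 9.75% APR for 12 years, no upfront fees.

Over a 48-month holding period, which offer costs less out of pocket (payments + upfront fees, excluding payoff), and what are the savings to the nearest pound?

Loan 1: at 4.50% the monthly rate is 0.0037500, so the payment is 18,000 × 0.0037500 / (1 − 1.0037500^−144) = £162.00.
Loan 2: at 9.75% the monthly rate is 0.0081250, so the payment is 18,000 × 0.0081250 / (1 − 1.0081250^−144) = £212.52.
Over 48 months: Loan 1 costs 48 × £162.00 + £450.00 = £8,226.00; Loan 2 costs 48 × £212.52 = £10,200.96.
Loan 1 is cheaper by £10,200.96 − £8,226.00 = £1,974.96.

Loan 1 by £1,975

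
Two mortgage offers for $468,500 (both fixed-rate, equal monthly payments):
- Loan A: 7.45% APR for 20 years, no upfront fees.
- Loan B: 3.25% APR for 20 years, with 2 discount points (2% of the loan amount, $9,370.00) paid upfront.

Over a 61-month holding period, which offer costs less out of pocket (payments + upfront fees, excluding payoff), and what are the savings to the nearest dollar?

Loan B by $57,887

Loan A: monthly rate = 7.45%/12 = 0.0062083; payment = 468,500 × 0.0062083 / (1 − (1+0.0062083)^−240) = $3,759.89.
Loan B: at 3.25% the monthly rate is 0.0027083, so the payment is 468,500 × 0.0027083 / (1 − 1.0027083^−240) = $2,657.31.
Over 61 months: Loan A costs 61 × $3,759.89 = $229,353.29; Loan B costs 61 × $2,657.31 + $9,370.00 = $171,465.91.
Loan B is cheaper by $229,353.29 − $171,465.91 = $57,887.38.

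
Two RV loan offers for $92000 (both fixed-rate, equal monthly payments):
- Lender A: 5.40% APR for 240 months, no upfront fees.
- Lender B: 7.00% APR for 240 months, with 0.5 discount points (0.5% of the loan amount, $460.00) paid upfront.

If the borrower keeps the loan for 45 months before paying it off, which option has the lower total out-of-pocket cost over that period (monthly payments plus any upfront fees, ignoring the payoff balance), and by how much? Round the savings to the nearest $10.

Lender A: monthly rate = 5.4%/12 = 0.0045000; payment = 92,000 × 0.0045000 / (1 − (1+0.0045000)^−240) = $627.67.
Lender B: at 7.00% the monthly rate is 0.0058333, so the payment is 92,000 × 0.0058333 / (1 − 1.0058333^−240) = $713.28.
Over 45 months: Lender A costs 45 × $627.67 = $28,245.15; Lender B costs 45 × $713.28 + $460.00 = $32,557.60.
Lender A is cheaper by $32,557.60 − $28,245.15 = $4,312.45.

Lender A by $4,310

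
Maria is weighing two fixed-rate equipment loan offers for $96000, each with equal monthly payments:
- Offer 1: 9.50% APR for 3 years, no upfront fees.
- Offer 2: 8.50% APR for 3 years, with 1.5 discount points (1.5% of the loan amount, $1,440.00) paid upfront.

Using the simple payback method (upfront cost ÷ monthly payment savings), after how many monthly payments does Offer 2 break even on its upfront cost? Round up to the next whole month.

Offer 1: at 9.50% the monthly rate is 0.0079167, so the payment is 96,000 × 0.0079167 / (1 − 1.0079167^−36) = $3,075.16.
Offer 2: monthly rate = 8.5%/12 = 0.0070833; payment = 96,000 × 0.0070833 / (1 − (1+0.0070833)^−36) = $3,030.48.
Monthly savings = $3,075.16 − $3,030.48 = $44.68.
Break-even = $1,440.00 / $44.68 = 32.23 → 33 months.

33 months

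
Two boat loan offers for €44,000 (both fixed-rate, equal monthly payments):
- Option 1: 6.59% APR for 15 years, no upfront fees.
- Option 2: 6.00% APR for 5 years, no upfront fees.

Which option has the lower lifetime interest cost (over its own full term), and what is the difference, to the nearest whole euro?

Option 1: monthly rate = 6.59%/12 = 0.0054917; payment = 44,000 × 0.0054917 / (1 − (1+0.0054917)^−180) = €385.47.
Total interest on Option 1 = 180 × €385.47 − €44,000 = €25,384.60.
Option 2: monthly rate = 6%/12 = 0.0050000; payment = 44,000 × 0.0050000 / (1 − (1+0.0050000)^−60) = €850.64.
Total interest on Option 2 = 60 × €850.64 − €44,000 = €7,038.40.
Option 2 is lower by €18,346.20.

Option 2 by €18,346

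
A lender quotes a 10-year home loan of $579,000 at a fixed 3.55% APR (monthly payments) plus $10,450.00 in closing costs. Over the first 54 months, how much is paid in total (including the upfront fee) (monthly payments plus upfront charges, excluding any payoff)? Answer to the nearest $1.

$320,359

At 3.55% the monthly rate is 0.0029583, so the payment is 579,000 × 0.0029583 / (1 − 1.0029583^−120) = $5,739.06.
Total outlay = 54 × $5,739.06 + $10,450.00 = $320,359.24.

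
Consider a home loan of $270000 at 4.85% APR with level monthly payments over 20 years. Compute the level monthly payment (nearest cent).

$1,759.58

Monthly rate = 4.85%/12 = 0.0040417; payment = 270,000 × 0.0040417 / (1 − (1+0.0040417)^−240) = $1,759.58.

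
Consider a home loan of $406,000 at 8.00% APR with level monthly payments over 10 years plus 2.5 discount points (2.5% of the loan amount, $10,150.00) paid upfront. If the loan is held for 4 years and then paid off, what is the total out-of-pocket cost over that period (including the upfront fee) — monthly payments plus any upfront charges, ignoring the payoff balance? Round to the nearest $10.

At 8.00% the monthly rate is 0.0066667, so the payment is 406,000 × 0.0066667 / (1 − 1.0066667^−120) = $4,925.90.
Total outlay = 48 × $4,925.90 + $10,150.00 = $246,593.20.

$246,590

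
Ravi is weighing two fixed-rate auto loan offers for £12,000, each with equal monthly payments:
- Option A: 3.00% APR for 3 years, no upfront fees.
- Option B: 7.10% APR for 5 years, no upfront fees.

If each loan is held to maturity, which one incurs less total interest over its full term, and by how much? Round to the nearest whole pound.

Option A: at 3.00% the monthly rate is 0.0025000, so the payment is 12,000 × 0.0025000 / (1 − 1.0025000^−36) = £348.97.
Total interest on Option A = 36 × £348.97 − £12,000 = £562.92.
Option B: at 7.10% the monthly rate is 0.0059167, so the payment is 12,000 × 0.0059167 / (1 − 1.0059167^−60) = £238.18.
Total interest on Option B = 60 × £238.18 − £12,000 = £2,290.80.
Option A is lower by £1,727.88.

Option A by £1,728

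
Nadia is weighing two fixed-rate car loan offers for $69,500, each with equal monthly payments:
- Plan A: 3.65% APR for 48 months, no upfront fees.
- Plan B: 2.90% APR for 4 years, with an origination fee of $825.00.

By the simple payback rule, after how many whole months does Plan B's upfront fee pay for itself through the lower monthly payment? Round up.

Plan A: at 3.65% the monthly rate is 0.0030417, so the payment is 69,500 × 0.0030417 / (1 − 1.0030417^−48) = $1,558.38.
Plan B: at 2.90% the monthly rate is 0.0024167, so the payment is 69,500 × 0.0024167 / (1 − 1.0024167^−48) = $1,535.27.
Monthly savings = $1,558.38 − $1,535.27 = $23.11.
Break-even = $825.00 / $23.11 = 35.70 → 36 months.

36 months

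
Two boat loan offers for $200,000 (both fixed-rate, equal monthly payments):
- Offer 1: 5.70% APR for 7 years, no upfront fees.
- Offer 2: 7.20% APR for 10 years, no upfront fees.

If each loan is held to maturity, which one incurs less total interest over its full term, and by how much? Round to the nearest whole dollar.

Offer 1: at 5.70% the monthly rate is 0.0047500, so the payment is 200,000 × 0.0047500 / (1 − 1.0047500^−84) = $2,893.03.
Total interest on Offer 1 = 84 × $2,893.03 − $200,000 = $43,014.52.
Offer 2: monthly rate = 7.2%/12 = 0.0060000; payment = 200,000 × 0.0060000 / (1 − (1+0.0060000)^−120) = $2,342.84.
Total interest on Offer 2 = 120 × $2,342.84 − $200,000 = $81,140.80.
Offer 1 is lower by $38,126.28.

Offer 1 by $38,126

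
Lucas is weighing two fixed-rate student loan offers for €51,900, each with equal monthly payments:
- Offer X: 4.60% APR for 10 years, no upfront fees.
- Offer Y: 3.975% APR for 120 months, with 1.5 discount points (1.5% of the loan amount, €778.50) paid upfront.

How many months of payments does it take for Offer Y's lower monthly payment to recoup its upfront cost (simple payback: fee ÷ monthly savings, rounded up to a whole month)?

Offer X: at 4.60% the monthly rate is 0.0038333, so the payment is 51,900 × 0.0038333 / (1 − 1.0038333^−120) = €540.39.
Offer Y: at 3.975% the monthly rate is 0.0033125, so the payment is 51,900 × 0.0033125 / (1 − 1.0033125^−120) = €524.85.
Monthly savings = €540.39 − €524.85 = €15.54.
Break-even = €778.50 / €15.54 = 50.10 → 51 months.

51 months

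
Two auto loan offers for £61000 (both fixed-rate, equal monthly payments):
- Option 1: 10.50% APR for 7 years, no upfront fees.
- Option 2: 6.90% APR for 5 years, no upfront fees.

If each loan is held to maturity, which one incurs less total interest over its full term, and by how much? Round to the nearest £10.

Option 1: monthly rate = 10.5%/12 = 0.0087500; payment = 61,000 × 0.0087500 / (1 − (1+0.0087500)^−84) = £1,028.50.
Total interest on Option 1 = 84 × £1,028.50 − £61,000 = £25,394.00.
Option 2: at 6.90% the monthly rate is 0.0057500, so the payment is 61,000 × 0.0057500 / (1 − 1.0057500^−60) = £1,205.00.
Total interest on Option 2 = 60 × £1,205.00 − £61,000 = £11,300.00.
Option 2 is lower by £14,094.00.

Option 2 by £14,090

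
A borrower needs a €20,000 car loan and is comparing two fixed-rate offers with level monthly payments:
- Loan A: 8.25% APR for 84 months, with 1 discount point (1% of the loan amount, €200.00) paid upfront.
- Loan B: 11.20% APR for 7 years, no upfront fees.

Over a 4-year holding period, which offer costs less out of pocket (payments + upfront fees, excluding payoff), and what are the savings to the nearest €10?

Loan A by €1,260

Loan A: monthly rate = 8.25%/12 = 0.0068750; payment = 20,000 × 0.0068750 / (1 − (1+0.0068750)^−84) = €314.22.
Loan B: monthly rate = 11.2%/12 = 0.0093333; payment = 20,000 × 0.0093333 / (1 − (1+0.0093333)^−84) = €344.56.
Over 48 months: Loan A costs 48 × €314.22 + €200.00 = €15,282.56; Loan B costs 48 × €344.56 = €16,538.88.
Loan A is cheaper by €16,538.88 − €15,282.56 = €1,256.32.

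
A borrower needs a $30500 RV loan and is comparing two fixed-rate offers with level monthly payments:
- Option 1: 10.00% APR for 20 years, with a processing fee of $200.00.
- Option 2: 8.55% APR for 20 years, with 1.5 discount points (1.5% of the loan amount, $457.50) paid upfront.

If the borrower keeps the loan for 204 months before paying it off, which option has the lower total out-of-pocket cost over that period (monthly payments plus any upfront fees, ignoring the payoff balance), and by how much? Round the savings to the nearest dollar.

Option 2 by $5,593

Option 1: monthly rate = 10%/12 = 0.0083333; payment = 30,500 × 0.0083333 / (1 − (1+0.0083333)^−240) = $294.33.
Option 2: at 8.55% the monthly rate is 0.0071250, so the payment is 30,500 × 0.0071250 / (1 − 1.0071250^−240) = $265.65.
Over 204 months: Option 1 costs 204 × $294.33 + $200.00 = $60,243.32; Option 2 costs 204 × $265.65 + $457.50 = $54,650.10.
Option 2 is cheaper by $60,243.32 − $54,650.10 = $5,593.22.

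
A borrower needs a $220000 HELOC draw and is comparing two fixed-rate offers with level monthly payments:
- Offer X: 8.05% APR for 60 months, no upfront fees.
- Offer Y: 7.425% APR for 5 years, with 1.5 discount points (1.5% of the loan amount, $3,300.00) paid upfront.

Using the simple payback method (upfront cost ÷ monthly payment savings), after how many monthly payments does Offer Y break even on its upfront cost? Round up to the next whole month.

51 months

Offer X: monthly rate = 8.05%/12 = 0.0067083; payment = 220,000 × 0.0067083 / (1 − (1+0.0067083)^−60) = $4,466.07.
Offer Y: at 7.425% the monthly rate is 0.0061875, so the payment is 220,000 × 0.0061875 / (1 − 1.0061875^−60) = $4,400.51.
Monthly savings = $4,466.07 − $4,400.51 = $65.56.
Break-even = $3,300.00 / $65.56 = 50.34 → 51 months.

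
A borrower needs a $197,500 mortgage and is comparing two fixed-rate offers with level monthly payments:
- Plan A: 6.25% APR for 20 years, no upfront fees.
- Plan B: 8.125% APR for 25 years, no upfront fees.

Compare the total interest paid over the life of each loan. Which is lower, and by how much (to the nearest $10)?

Plan A: at 6.25% the monthly rate is 0.0052083, so the payment is 197,500 × 0.0052083 / (1 − 1.0052083^−240) = $1,443.58.
Total interest on Plan A = 240 × $1,443.58 − $197,500 = $148,959.20.
Plan B: at 8.125% the monthly rate is 0.0067708, so the payment is 197,500 × 0.0067708 / (1 − 1.0067708^−300) = $1,540.73.
Total interest on Plan B = 300 × $1,540.73 − $197,500 = $264,719.00.
Plan A is lower by $115,759.80.

Plan A by $115,760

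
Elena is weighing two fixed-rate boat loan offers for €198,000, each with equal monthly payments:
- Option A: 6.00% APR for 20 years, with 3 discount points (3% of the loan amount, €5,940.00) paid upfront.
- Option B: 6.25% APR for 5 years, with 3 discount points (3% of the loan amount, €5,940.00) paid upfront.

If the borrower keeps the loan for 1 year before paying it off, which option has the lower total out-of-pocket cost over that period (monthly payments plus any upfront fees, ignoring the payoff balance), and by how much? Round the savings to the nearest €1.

Option A by €29,189

Option A: monthly rate = 6%/12 = 0.0050000; payment = 198,000 × 0.0050000 / (1 − (1+0.0050000)^−240) = €1,418.53.
Option B: at 6.25% the monthly rate is 0.0052083, so the payment is 198,000 × 0.0052083 / (1 − 1.0052083^−60) = €3,850.95.
Over 12 months: Option A costs 12 × €1,418.53 + €5,940.00 = €22,962.36; Option B costs 12 × €3,850.95 + €5,940.00 = €52,151.40.
Option A is cheaper by €52,151.40 − €22,962.36 = €29,189.04.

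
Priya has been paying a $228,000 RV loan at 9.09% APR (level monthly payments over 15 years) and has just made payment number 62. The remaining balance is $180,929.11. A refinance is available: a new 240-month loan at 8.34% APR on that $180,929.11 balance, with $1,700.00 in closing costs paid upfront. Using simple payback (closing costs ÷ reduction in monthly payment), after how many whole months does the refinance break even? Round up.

Current payment = 228,000 × 9.09%/12 / (1 − (1+0.0075750)^−180) = $2,324.75.
Refinanced payment = 180,929.11 × 0.0069500 / (1 − (1+0.0069500)^−240) = $1,551.87.
Monthly savings = $2,324.75 − $1,551.87 = $772.88.
Break-even = $1,700.00 / $772.88 = 2.20 → 3 months.

3 months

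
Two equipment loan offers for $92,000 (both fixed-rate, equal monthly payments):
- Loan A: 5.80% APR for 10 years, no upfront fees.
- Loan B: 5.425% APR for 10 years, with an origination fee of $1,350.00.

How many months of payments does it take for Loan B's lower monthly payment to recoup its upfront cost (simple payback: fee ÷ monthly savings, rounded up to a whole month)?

79 months

Loan A: monthly rate = 5.8%/12 = 0.0048333; payment = 92,000 × 0.0048333 / (1 − (1+0.0048333)^−120) = $1,012.17.
Loan B: monthly rate = 5.425%/12 = 0.0045208; payment = 92,000 × 0.0045208 / (1 − (1+0.0045208)^−120) = $995.03.
Monthly savings = $1,012.17 − $995.03 = $17.14.
Break-even = $1,350.00 / $17.14 = 78.76 → 79 months.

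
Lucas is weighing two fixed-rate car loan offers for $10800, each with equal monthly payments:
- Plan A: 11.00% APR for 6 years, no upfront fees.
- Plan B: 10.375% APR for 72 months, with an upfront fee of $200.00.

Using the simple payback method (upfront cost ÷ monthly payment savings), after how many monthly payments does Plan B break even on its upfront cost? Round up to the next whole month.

59 months

Plan A: monthly rate = 11%/12 = 0.0091667; payment = 10,800 × 0.0091667 / (1 − (1+0.0091667)^−72) = $205.57.
Plan B: monthly rate = 10.375%/12 = 0.0086458; payment = 10,800 × 0.0086458 / (1 − (1+0.0086458)^−72) = $202.13.
Monthly savings = $205.57 − $202.13 = $3.44.
Break-even = $200.00 / $3.44 = 58.14 → 59 months.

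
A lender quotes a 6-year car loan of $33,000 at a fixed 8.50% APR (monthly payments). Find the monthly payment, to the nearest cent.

$586.69

At 8.50% the monthly rate is 0.0070833, so the payment is 33,000 × 0.0070833 / (1 − 1.0070833^−72) = $586.69.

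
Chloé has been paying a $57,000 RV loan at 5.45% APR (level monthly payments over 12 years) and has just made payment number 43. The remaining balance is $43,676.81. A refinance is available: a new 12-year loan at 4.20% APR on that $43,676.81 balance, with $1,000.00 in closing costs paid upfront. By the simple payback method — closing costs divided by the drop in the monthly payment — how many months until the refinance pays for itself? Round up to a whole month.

Current payment = 57,000 × 5.45%/12 / (1 − (1+0.0045417)^−144) = $540.15.
Refinanced payment = 43,676.81 × 0.0035000 / (1 − (1+0.0035000)^−144) = $386.66.
Monthly savings = $540.15 − $386.66 = $153.49.
Break-even = $1,000.00 / $153.49 = 6.52 → 7 months.

7 months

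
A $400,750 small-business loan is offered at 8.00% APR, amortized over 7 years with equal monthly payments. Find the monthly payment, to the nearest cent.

At 8.00% the monthly rate is 0.0066667, so the payment is 400,750 × 0.0066667 / (1 − 1.0066667^−84) = $6,246.18.

$6,246.18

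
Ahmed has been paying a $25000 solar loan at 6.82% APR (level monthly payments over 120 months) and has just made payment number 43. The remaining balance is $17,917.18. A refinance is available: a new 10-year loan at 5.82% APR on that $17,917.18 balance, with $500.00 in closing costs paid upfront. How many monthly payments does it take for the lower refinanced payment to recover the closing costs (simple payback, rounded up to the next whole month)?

Current payment = 25,000 × 6.82%/12 / (1 − (1+0.0056833)^−120) = $287.96.
Refinanced payment = 17,917.18 × 0.0048500 / (1 − (1+0.0048500)^−120) = $197.30.
Monthly savings = $287.96 − $197.30 = $90.66.
Break-even = $500.00 / $90.66 = 5.52 → 6 months.

6 months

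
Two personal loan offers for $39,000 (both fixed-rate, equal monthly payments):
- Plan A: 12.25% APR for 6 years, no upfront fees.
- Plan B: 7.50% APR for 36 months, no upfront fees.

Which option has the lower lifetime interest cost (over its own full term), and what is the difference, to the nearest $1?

Plan A: monthly rate = 12.25%/12 = 0.0102083; payment = 39,000 × 0.0102083 / (1 − (1+0.0102083)^−72) = $767.54.
Total interest on Plan A = 72 × $767.54 − $39,000 = $16,262.88.
Plan B: monthly rate = 7.5%/12 = 0.0062500; payment = 39,000 × 0.0062500 / (1 − (1+0.0062500)^−36) = $1,213.14.
Total interest on Plan B = 36 × $1,213.14 − $39,000 = $4,673.04.
Plan B is lower by $11,589.84.

Plan B by $11,590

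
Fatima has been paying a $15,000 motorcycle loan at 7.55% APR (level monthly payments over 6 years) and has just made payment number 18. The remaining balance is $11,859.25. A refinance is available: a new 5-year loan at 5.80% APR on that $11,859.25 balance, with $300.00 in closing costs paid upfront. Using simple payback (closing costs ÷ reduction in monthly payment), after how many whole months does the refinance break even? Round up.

Current payment = 15,000 × 7.55%/12 / (1 − (1+0.0062917)^−72) = $259.72.
Refinanced payment = 11,859.25 × 0.0048333 / (1 − (1+0.0048333)^−60) = $228.17.
Monthly savings = $259.72 − $228.17 = $31.55.
Break-even = $300.00 / $31.55 = 9.51 → 10 months.

10 months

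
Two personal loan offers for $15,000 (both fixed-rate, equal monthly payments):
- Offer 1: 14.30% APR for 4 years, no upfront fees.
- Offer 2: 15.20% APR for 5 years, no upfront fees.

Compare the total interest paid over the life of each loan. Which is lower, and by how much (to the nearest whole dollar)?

Offer 1 by $1,722

Offer 1: at 14.30% the monthly rate is 0.0119167, so the payment is 15,000 × 0.0119167 / (1 − 1.0119167^−48) = $412.16.
Total interest on Offer 1 = 48 × $412.16 − $15,000 = $4,783.68.
Offer 2: at 15.20% the monthly rate is 0.0126667, so the payment is 15,000 × 0.0126667 / (1 − 1.0126667^−60) = $358.43.
Total interest on Offer 2 = 60 × $358.43 − $15,000 = $6,505.80.
Offer 1 is lower by $1,722.12.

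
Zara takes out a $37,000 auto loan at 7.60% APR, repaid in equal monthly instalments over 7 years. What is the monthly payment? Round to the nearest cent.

$569.34

At 7.60% the monthly rate is 0.0063333, so the payment is 37,000 × 0.0063333 / (1 − 1.0063333^−84) = $569.34.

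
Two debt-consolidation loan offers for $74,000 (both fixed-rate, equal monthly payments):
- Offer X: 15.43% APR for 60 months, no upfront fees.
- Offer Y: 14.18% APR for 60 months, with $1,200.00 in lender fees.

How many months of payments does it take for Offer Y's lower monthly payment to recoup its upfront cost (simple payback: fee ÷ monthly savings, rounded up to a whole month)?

Offer X: monthly rate = 15.43%/12 = 0.0128583; payment = 74,000 × 0.0128583 / (1 − (1+0.0128583)^−60) = $1,777.20.
Offer Y: monthly rate = 14.18%/12 = 0.0118167; payment = 74,000 × 0.0118167 / (1 − (1+0.0118167)^−60) = $1,728.76.
Monthly savings = $1,777.20 − $1,728.76 = $48.44.
Break-even = $1,200.00 / $48.44 = 24.77 → 25 months.

25 months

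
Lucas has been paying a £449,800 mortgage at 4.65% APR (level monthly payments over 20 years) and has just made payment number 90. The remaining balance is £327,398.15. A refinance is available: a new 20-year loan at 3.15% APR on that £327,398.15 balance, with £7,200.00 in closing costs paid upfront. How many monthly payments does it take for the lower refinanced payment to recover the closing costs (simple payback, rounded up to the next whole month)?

7 months

Current payment = 449,800 × 4.65%/12 / (1 − (1+0.0038750)^−240) = £2,882.21.
Refinanced payment = 327,398.15 × 0.0026250 / (1 − (1+0.0026250)^−240) = £1,840.42.
Monthly savings = £2,882.21 − £1,840.42 = £1,041.79.
Break-even = £7,200.00 / £1,041.79 = 6.91 → 7 months.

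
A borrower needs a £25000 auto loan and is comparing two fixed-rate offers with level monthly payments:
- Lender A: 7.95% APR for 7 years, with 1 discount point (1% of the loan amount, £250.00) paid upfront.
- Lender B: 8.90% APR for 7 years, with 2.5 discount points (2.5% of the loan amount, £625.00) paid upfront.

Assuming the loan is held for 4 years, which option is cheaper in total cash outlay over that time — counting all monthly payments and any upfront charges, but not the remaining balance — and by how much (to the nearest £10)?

Lender A: at 7.95% the monthly rate is 0.0066250, so the payment is 25,000 × 0.0066250 / (1 − 1.0066250^−84) = £389.03.
Lender B: at 8.90% the monthly rate is 0.0074167, so the payment is 25,000 × 0.0074167 / (1 − 1.0074167^−84) = £400.96.
Over 48 months: Lender A costs 48 × £389.03 + £250.00 = £18,923.44; Lender B costs 48 × £400.96 + £625.00 = £19,871.08.
Lender A is cheaper by £19,871.08 − £18,923.44 = £947.64.

Lender A by £950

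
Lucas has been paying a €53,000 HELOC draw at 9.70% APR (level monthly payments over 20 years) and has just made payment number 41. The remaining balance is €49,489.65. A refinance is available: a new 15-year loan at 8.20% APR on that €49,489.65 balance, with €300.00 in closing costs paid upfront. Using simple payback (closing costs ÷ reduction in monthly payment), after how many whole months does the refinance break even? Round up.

Current payment = 53,000 × 9.7%/12 / (1 − (1+0.0080833)^−240) = €500.97.
Refinanced payment = 49,489.65 × 0.0068333 / (1 − (1+0.0068333)^−180) = €478.68.
Monthly savings = €500.97 − €478.68 = €22.29.
Break-even = €300.00 / €22.29 = 13.46 → 14 months.

14 months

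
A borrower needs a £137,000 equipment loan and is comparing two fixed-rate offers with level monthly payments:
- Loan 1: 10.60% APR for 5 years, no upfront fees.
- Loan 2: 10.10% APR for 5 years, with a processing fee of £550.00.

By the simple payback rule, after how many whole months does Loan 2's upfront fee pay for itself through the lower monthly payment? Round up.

Loan 1: at 10.60% the monthly rate is 0.0088333, so the payment is 137,000 × 0.0088333 / (1 − 1.0088333^−60) = £2,951.46.
Loan 2: at 10.10% the monthly rate is 0.0084167, so the payment is 137,000 × 0.0084167 / (1 − 1.0084167^−60) = £2,917.59.
Monthly savings = £2,951.46 − £2,917.59 = £33.87.
Break-even = £550.00 / £33.87 = 16.24 → 17 months.

17 months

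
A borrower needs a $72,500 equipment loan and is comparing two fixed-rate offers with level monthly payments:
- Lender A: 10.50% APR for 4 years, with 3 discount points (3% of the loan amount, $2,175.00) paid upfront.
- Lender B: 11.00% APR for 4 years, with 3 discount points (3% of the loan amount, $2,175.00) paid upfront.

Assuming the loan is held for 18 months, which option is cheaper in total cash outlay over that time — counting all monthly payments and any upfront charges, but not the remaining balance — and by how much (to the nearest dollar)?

Lender A: monthly rate = 10.5%/12 = 0.0087500; payment = 72,500 × 0.0087500 / (1 − (1+0.0087500)^−48) = $1,856.25.
Lender B: monthly rate = 11%/12 = 0.0091667; payment = 72,500 × 0.0091667 / (1 − (1+0.0091667)^−48) = $1,873.80.
Over 18 months: Lender A costs 18 × $1,856.25 + $2,175.00 = $35,587.50; Lender B costs 18 × $1,873.80 + $2,175.00 = $35,903.40.
Lender A is cheaper by $35,903.40 − $35,587.50 = $315.90.

Lender A by $316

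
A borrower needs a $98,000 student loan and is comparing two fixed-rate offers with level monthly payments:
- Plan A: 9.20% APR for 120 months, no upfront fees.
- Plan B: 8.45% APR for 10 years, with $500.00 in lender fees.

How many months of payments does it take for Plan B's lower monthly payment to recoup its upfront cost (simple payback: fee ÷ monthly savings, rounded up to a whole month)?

13 months

Plan A: at 9.20% the monthly rate is 0.0076667, so the payment is 98,000 × 0.0076667 / (1 − 1.0076667^−120) = $1,252.05.
Plan B: at 8.45% the monthly rate is 0.0070417, so the payment is 98,000 × 0.0070417 / (1 − 1.0070417^−120) = $1,212.44.
Monthly savings = $1,252.05 − $1,212.44 = $39.61.
Break-even = $500.00 / $39.61 = 12.62 → 13 months.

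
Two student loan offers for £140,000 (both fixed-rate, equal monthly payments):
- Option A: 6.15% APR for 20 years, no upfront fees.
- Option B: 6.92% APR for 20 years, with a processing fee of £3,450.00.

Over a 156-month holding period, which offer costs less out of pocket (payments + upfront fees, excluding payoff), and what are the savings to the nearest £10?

Option A by £13,360

Option A: monthly rate = 6.15%/12 = 0.0051250; payment = 140,000 × 0.0051250 / (1 − (1+0.0051250)^−240) = £1,015.16.
Option B: at 6.92% the monthly rate is 0.0057667, so the payment is 140,000 × 0.0057667 / (1 − 1.0057667^−240) = £1,078.71.
Over 156 months: Option A costs 156 × £1,015.16 = £158,364.96; Option B costs 156 × £1,078.71 + £3,450.00 = £171,728.76.
Option A is cheaper by £171,728.76 − £158,364.96 = £13,363.80.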